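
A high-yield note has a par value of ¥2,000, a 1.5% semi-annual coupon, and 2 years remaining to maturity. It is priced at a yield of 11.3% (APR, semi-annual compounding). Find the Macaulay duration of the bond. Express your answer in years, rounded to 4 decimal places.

1.9752 years

Periodic yield y = 0.0565. Discount each cash flow and weight by its period:
  t   CF        PV=CF/(1+0.0565)^t    t·PV
  1        15.00        14.1978        14.1978
  2        15.00        13.4385        26.8771
  3        15.00        12.7199        38.1596
  4     2,015.00     1,617.3241     6,469.2962
  Σ                  1,657.6803     6,548.5307
Price P = Σ PV = 1,657.6803.
Macaulay duration = Σ(t·PV) / P = 6,548.5307 / 1,657.6803 = 3.95042 half-year periods.
In years: 3.95042 / 2 = 1.97521 years.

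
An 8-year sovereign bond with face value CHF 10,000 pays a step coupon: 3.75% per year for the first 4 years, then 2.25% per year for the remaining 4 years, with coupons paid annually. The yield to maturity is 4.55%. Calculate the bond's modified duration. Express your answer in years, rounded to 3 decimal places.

6.749 years

Periodic yield y = 0.0455. First find Macaulay duration:
  t   CF        PV=CF/(1+0.0455)^t    t·PV
  1       375.00       358.6801       358.6801
  2       375.00       343.0704       686.1407
  3       375.00       328.1400       984.4200
  4       375.00       313.8594     1,255.4375
  5       225.00       180.1202       900.6008
  6       225.00       172.2814     1,033.6882
  7       225.00       164.7837     1,153.4859
  8    10,225.00     7,162.6053    57,300.8424
  Σ                  9,023.5403    63,673.2955
P = 9,023.5403; Macaulay duration = 63,673.2955 / 9,023.5403 = 7.05635 years.
Modified duration = D_Mac / (1 + y) = 7.05635 / 1.0455 = 6.74926 years.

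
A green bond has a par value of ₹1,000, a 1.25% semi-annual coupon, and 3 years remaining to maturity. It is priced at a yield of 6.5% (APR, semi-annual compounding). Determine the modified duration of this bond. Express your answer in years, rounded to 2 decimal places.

Periodic yield y = 0.0325. First find Macaulay duration:
  t   CF        PV=CF/(1+0.0325)^t    t·PV
  1         6.25         6.0533         6.0533
  2         6.25         5.8627        11.7255
  3         6.25         5.6782        17.0346
  4         6.25         5.4995        21.9978
  5         6.25         5.3264        26.6318
  6     1,006.25       830.5495     4,983.2971
  Σ                    858.9695     5,066.7400
P = 858.9695; Macaulay duration = 5,066.7400 / 858.9695 = 5.89863 half-year periods = 2.94931 years.
Modified duration = D_Mac / (1 + y) = 2.94931 / 1.0325 = 2.85648 years.

2.86 years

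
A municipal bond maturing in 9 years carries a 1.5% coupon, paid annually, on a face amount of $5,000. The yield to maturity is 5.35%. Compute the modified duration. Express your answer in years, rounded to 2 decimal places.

Periodic yield y = 0.0535. First find Macaulay duration:
  t   CF        PV=CF/(1+0.0535)^t    t·PV
  1        75.00        71.1913        71.1913
  2        75.00        67.5760       135.1519
  3        75.00        64.1442       192.4327
  4        75.00        60.8868       243.5472
  5        75.00        57.7948       288.9739
  6        75.00        54.8598       329.1587
  7        75.00        52.0738       364.5168
  8        75.00        49.4294       395.4348
  9     5,075.00     3,174.8644    28,573.7800
  Σ                  3,652.8204    30,594.1872
P = 3,652.8204; Macaulay duration = 30,594.1872 / 3,652.8204 = 8.37550 years.
Modified duration = D_Mac / (1 + y) = 8.37550 / 1.0535 = 7.95016 years.

7.95 years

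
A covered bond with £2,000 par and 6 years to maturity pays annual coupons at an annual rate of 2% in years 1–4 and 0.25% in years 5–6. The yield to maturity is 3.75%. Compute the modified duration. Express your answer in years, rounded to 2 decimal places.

5.50 years

Periodic yield y = 0.0375. First find Macaulay duration:
  t   CF        PV=CF/(1+0.0375)^t    t·PV
  1        40.00        38.5542        38.5542
  2        40.00        37.1607        74.3214
  3        40.00        35.8175       107.4526
  4        40.00        34.5229       138.0917
  5         5.00         4.1594        20.7969
  6     2,005.00     1,607.6287     9,645.7721
  Σ                  1,757.8434    10,024.9889
P = 1,757.8434; Macaulay duration = 10,024.9889 / 1,757.8434 = 5.70300 years.
Modified duration = D_Mac / (1 + y) = 5.70300 / 1.0375 = 5.49687 years.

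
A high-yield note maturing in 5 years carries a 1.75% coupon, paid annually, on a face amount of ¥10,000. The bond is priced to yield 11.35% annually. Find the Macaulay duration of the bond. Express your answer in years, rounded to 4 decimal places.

Periodic yield y = 0.1135. Discount each cash flow and weight by its year:
  t   CF        PV=CF/(1+0.1135)^t    t·PV
  1       175.00       157.1621       157.1621
  2       175.00       141.1424       282.2849
  3       175.00       126.7557       380.2670
  4       175.00       113.8354       455.3414
  5    10,175.00     5,944.0617    29,720.3087
  Σ                  6,482.9573    30,995.3640
Price P = Σ PV = 6,482.9573.
Macaulay duration = Σ(t·PV) / P = 30,995.3640 / 6,482.9573 = 4.78105 years.

4.7811 years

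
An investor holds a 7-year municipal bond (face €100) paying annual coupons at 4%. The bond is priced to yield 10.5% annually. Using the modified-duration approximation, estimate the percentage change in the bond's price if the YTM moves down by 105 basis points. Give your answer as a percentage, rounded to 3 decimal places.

Periodic yield y = 0.105. Modified duration first:
  t   CF        PV=CF/(1+0.105)^t    t·PV
  1         4.00         3.6199         3.6199
  2         4.00         3.2759         6.5519
  3         4.00         2.9646         8.8939
  4         4.00         2.6829        10.7318
  5         4.00         2.4280        12.1400
  6         4.00         2.1973        13.1837
  7       104.00        51.7008       361.9057
  Σ                     68.8695       417.0269
P = 68.8695; D_Mac = 6.05532 yrs; D_mod = 6.05532/(1+0.105) = 5.47993 yrs.
ΔP/P ≈ -D_mod · Δy = -5.47993 × (-0.0105) = +0.057539 = +5.7539%.

+5.754%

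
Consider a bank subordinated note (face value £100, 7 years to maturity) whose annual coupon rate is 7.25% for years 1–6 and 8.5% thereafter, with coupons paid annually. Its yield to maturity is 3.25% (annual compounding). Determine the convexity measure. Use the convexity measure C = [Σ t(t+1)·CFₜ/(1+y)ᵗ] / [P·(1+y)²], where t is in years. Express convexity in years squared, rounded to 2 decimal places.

With y = 0.0325:
  t   CF        PV=CF/(1+0.0325)^t    t·PV        t(t+1)·PV
  1         7.25         7.0218         7.0218          14.0436
  2         7.25         6.8008        13.6015          40.8046
  3         7.25         6.5867        19.7601          79.0404
  4         7.25         6.3794        25.5175         127.5874
  5         7.25         6.1786        30.8928         185.3570
  6         7.25         5.9841        35.9045         251.3315
  7       108.50        86.7360       607.1519       4,857.2152
  Σ                    125.6873       739.8501       5,555.3796
P = 125.6873.
Convexity = Σ t(t+1)·PV / [P·(1+y)²] = 5,555.3796 / (125.6873 × 1.066056) = 41.46125.

41.46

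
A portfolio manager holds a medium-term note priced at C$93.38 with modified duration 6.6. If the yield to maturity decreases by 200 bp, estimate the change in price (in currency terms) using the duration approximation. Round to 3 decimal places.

+C$12.326

Duration approximation: ΔP/P ≈ -D_mod · Δy = -6.6 × (-0.02) = +0.132000.
ΔP ≈ 93.38 × (+0.132000) = +12.32616.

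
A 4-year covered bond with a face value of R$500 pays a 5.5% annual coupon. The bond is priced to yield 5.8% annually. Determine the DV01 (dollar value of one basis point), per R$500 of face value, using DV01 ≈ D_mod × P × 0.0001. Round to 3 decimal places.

Periodic yield y = 0.058.
  t   CF        PV=CF/(1+0.058)^t    t·PV
  1        27.50        25.9924        25.9924
  2        27.50        24.5675        49.1350
  3        27.50        23.2207        69.6622
  4       527.50       420.9978     1,683.9911
  Σ                    494.7784     1,828.7807
P = 494.7784; D_Mac = 3.69616 yrs; D_mod = 3.49354 yrs.
DV01 ≈ 3.49354 × 494.7784 × 0.0001 = 0.172853.

R$0.173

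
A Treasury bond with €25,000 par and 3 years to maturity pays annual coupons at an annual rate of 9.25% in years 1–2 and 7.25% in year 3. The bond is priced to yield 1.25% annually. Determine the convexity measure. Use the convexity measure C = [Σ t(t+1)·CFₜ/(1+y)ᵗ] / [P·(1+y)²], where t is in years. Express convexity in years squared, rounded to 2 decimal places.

10.54

With y = 0.0125:
  t   CF        PV=CF/(1+0.0125)^t    t·PV        t(t+1)·PV
  1     2,312.50     2,283.9506     2,283.9506       4,567.9012
  2     2,312.50     2,255.7537     4,511.5074      13,534.5222
  3    26,812.50    25,831.6539    77,494.9618     309,979.8472
  Σ                 30,371.3583    84,290.4198     328,082.2707
P = 30,371.3583.
Convexity = Σ t(t+1)·PV / [P·(1+y)²] = 328,082.2707 / (30,371.3583 × 1.025156) = 10.53728.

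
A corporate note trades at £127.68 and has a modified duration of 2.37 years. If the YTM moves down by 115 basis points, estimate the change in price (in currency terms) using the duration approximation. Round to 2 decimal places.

Duration approximation: ΔP/P ≈ -D_mod · Δy = -2.37 × (-0.0115) = +0.027255.
ΔP ≈ 127.68 × (+0.027255) = +3.4799184.

+£3.48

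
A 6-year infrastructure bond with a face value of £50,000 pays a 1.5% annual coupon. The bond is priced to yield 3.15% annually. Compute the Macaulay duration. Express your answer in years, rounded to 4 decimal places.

5.7701 years

Periodic yield y = 0.0315. Discount each cash flow and weight by its year:
  t   CF        PV=CF/(1+0.0315)^t    t·PV
  1       750.00       727.0965       727.0965
  2       750.00       704.8924     1,409.7847
  3       750.00       683.3663     2,050.0989
  4       750.00       662.4976     2,649.9906
  5       750.00       642.2663     3,211.3313
  6    50,750.00    42,132.8321   252,796.9926
  Σ                 45,552.9511   262,845.2945
Price P = Σ PV = 45,552.9511.
Macaulay duration = Σ(t·PV) / P = 262,845.2945 / 45,552.9511 = 5.77010 years.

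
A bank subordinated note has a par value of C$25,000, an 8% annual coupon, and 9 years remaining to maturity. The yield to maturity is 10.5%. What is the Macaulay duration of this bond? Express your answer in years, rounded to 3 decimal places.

Periodic yield y = 0.105. Discount each cash flow and weight by its year:
  t   CF        PV=CF/(1+0.105)^t    t·PV
  1     2,000.00     1,809.9548     1,809.9548
  2     2,000.00     1,637.9681     3,275.9362
  3     2,000.00     1,482.3241     4,446.9722
  4     2,000.00     1,341.4697     5,365.8790
  5     2,000.00     1,213.9998     6,069.9989
  6     2,000.00     1,098.6423     6,591.8540
  7     2,000.00       994.2465     6,959.7252
  8     2,000.00       899.7705     7,198.1644
  9    27,000.00    10,992.6718    98,934.0462
  Σ                 21,471.0476   140,652.5308
Price P = Σ PV = 21,471.0476.
Macaulay duration = Σ(t·PV) / P = 140,652.5308 / 21,471.0476 = 6.55080 years.

6.551 years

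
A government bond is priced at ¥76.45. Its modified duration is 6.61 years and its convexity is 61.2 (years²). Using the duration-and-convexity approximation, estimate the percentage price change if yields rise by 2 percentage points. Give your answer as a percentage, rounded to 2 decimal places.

Duration effect: -D_mod·Δy = -6.61 × (+0.02) = -0.132200
Convexity effect: ½·C·(Δy)² = 0.5 × 61.2 × (0.02)² = +0.0122400
ΔP/P ≈ -0.132200 + 0.0122400 = -0.119960
= -11.9960%.

-12.00%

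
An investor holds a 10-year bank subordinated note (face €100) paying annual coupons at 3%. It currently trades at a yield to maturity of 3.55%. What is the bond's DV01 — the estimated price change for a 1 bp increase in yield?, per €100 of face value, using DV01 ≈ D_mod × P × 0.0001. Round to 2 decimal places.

Periodic yield y = 0.0355.
  t   CF        PV=CF/(1+0.0355)^t    t·PV
  1         3.00         2.8972         2.8972
  2         3.00         2.7978         5.5957
  3         3.00         2.7019         8.1057
  4         3.00         2.6093        10.4371
  5         3.00         2.5198        12.5991
  6         3.00         2.4334        14.6006
  7         3.00         2.3500        16.4501
  8         3.00         2.2694        18.1556
  9         3.00         2.1916        19.7248
  10      103.00        72.6668       726.6683
  Σ                     95.4374       835.2342
P = 95.4374; D_Mac = 8.75165 yrs; D_mod = 8.45161 yrs.
DV01 ≈ 8.45161 × 95.4374 × 0.0001 = 0.080660.

€0.08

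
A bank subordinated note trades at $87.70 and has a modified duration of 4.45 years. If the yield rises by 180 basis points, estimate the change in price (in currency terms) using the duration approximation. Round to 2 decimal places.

Duration approximation: ΔP/P ≈ -D_mod · Δy = -4.45 × (+0.018) = -0.080100.
ΔP ≈ 87.70 × (-0.080100) = -7.02477.

-$7.02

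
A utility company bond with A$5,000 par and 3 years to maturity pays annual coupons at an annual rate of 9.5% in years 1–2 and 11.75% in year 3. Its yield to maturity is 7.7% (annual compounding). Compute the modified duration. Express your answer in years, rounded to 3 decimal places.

Periodic yield y = 0.077. First find Macaulay duration:
  t   CF        PV=CF/(1+0.077)^t    t·PV
  1       475.00       441.0399       441.0399
  2       475.00       409.5078       819.0156
  3     5,587.50     4,472.7068    13,418.1203
  Σ                  5,323.2545    14,678.1759
P = 5,323.2545; Macaulay duration = 14,678.1759 / 5,323.2545 = 2.75737 years.
Modified duration = D_Mac / (1 + y) = 2.75737 / 1.077 = 2.56023 years.

2.560 years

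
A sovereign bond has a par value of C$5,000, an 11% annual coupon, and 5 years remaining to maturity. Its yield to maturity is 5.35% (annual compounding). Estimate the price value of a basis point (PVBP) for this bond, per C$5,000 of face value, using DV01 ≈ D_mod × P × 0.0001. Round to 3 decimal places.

Periodic yield y = 0.0535.
  t   CF        PV=CF/(1+0.0535)^t    t·PV
  1       550.00       522.0693       522.0693
  2       550.00       495.5570       991.1140
  3       550.00       470.3911     1,411.1732
  4       550.00       446.5032     1,786.0126
  5     5,550.00     4,276.8132    21,384.0661
  Σ                  6,211.3337    26,094.4352
P = 6,211.3337; D_Mac = 4.20110 yrs; D_mod = 3.98776 yrs.
DV01 ≈ 3.98776 × 6,211.3337 × 0.0001 = 2.476928.

C$2.477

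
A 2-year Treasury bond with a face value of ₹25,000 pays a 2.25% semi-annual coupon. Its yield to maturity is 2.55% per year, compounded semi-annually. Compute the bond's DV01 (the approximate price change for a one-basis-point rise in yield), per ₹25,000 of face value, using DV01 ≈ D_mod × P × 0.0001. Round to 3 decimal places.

₹4.827

Periodic yield y = 0.01275.
  t   CF        PV=CF/(1+0.01275)^t    t·PV
  1       281.25       277.7092       277.7092
  2       281.25       274.2130       548.4260
  3       281.25       270.7608       812.2824
  4    25,281.25    24,031.9790    96,127.9160
  Σ                 24,854.6620    97,766.3336
P = 24,854.6620; D_Mac = 3.93352 half-year periods = 1.96676 yrs; D_mod = 1.94200 yrs.
DV01 ≈ 1.94200 × 24,854.6620 × 0.0001 = 4.826775.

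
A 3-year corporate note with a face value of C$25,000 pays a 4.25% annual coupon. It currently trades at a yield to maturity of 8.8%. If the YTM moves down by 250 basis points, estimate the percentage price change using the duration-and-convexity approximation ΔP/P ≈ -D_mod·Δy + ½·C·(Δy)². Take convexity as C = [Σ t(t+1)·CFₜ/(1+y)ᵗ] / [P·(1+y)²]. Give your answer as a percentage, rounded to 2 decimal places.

+6.90%

With y = 0.088:
  t   CF        PV=CF/(1+0.088)^t    t·PV        t(t+1)·PV
  1     1,062.50       976.5625       976.5625       1,953.1250
  2     1,062.50       897.5758     1,795.1517       5,385.4550
  3    26,062.50    20,236.2197    60,708.6592     242,834.6366
  Σ                 22,110.3580    63,480.3733     250,173.2166
P = 22,110.3580; D_Mac = 2.87107 yrs; D_mod = 2.63885 yrs; C = 9.55845.
Duration effect: -2.63885 × (-0.025) = +0.065971
Convexity effect: 0.5 × 9.55845 × (-0.025)² = +0.0029870
ΔP/P ≈ +0.065971 + 0.0029870 = +0.068958 = +6.8958%.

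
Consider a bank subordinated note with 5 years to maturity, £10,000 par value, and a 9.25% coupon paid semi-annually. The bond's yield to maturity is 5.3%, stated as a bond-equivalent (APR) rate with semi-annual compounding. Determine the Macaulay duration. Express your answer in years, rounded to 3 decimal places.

Periodic yield y = 0.0265. Discount each cash flow and weight by its period:
  t   CF        PV=CF/(1+0.0265)^t    t·PV
  1       462.50       450.5602       450.5602
  2       462.50       438.9285       877.8571
  3       462.50       427.5972     1,282.7917
  4       462.50       416.5584     1,666.2337
  5       462.50       405.8046     2,029.0230
  6       462.50       395.3284     2,371.9704
  7       462.50       385.1226     2,695.8585
  8       462.50       375.1804     3,001.4430
  9       462.50       365.4948     3,289.4528
  10   10,462.50     8,054.6363    80,546.3628
  Σ                 11,715.2114    98,211.5532
Price P = Σ PV = 11,715.2114.
Macaulay duration = Σ(t·PV) / P = 98,211.5532 / 11,715.2114 = 8.38325 half-year periods.
In years: 8.38325 / 2 = 4.19163 years.

4.192 years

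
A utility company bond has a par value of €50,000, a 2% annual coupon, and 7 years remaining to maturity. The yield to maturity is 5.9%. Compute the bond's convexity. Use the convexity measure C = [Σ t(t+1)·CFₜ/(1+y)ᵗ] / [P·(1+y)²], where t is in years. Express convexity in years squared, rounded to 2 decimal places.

With y = 0.059:
  t   CF        PV=CF/(1+0.059)^t    t·PV        t(t+1)·PV
  1     1,000.00       944.2871       944.2871       1,888.5741
  2     1,000.00       891.6781     1,783.3561       5,350.0683
  3     1,000.00       842.0001     2,526.0002      10,104.0007
  4     1,000.00       795.0898     3,180.3590      15,901.7952
  5     1,000.00       750.7930     3,753.9649      22,523.7892
  6     1,000.00       708.9641     4,253.7846      29,776.4919
  7    51,000.00    34,142.7466   238,999.2265   1,911,993.8118
  Σ                 39,075.5586   255,440.9783   1,997,538.5312
P = 39,075.5586.
Convexity = Σ t(t+1)·PV / [P·(1+y)²] = 1,997,538.5312 / (39,075.5586 × 1.121481) = 45.58249.

45.58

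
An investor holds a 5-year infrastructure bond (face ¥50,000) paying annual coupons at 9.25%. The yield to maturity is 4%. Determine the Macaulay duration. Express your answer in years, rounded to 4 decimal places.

4.3063 years

Periodic yield y = 0.04. Discount each cash flow and weight by its year:
  t   CF        PV=CF/(1+0.04)^t    t·PV
  1     4,625.00     4,447.1154     4,447.1154
  2     4,625.00     4,276.0725     8,552.1450
  3     4,625.00     4,111.6082    12,334.8245
  4     4,625.00     3,953.4694    15,813.8775
  5    54,625.00    44,897.7682   224,488.8410
  Σ                 61,686.0336   265,636.8034
Price P = Σ PV = 61,686.0336.
Macaulay duration = Σ(t·PV) / P = 265,636.8034 / 61,686.0336 = 4.30627 years.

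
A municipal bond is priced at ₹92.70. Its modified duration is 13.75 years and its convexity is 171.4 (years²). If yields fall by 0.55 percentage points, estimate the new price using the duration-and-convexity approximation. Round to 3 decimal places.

Duration effect: -D_mod·Δy = -13.75 × (-0.0055) = +0.075625
Convexity effect: ½·C·(Δy)² = 0.5 × 171.4 × (-0.0055)² = +0.002592425
ΔP/P ≈ +0.075625 + 0.002592425 = +0.078217425
New price ≈ 92.70 × (1 + 0.078217425) = 99.9507552975.

₹99.951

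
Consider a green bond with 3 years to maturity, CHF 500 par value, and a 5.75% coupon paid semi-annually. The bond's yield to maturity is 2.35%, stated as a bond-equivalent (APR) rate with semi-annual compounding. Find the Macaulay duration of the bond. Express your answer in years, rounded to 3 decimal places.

2.809 years

Periodic yield y = 0.01175. Discount each cash flow and weight by its period:
  t   CF        PV=CF/(1+0.01175)^t    t·PV
  1       14.375        14.2081        14.2081
  2       14.375        14.0430        28.0861
  3       14.375        13.8800        41.6399
  4       14.375        13.7188        54.8751
  5       14.375        13.5594        67.7972
  6      514.375       479.5574     2,877.3442
  Σ                    548.9666     3,083.9505
Price P = Σ PV = 548.9666.
Macaulay duration = Σ(t·PV) / P = 3,083.9505 / 548.9666 = 5.61774 half-year periods.
In years: 5.61774 / 2 = 2.80887 years.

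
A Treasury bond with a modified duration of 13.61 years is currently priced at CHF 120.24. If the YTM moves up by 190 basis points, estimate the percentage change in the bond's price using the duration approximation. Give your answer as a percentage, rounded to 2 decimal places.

Duration approximation: ΔP/P ≈ -D_mod · Δy = -13.61 × (+0.019) = -0.258590.
As a percentage: -25.8590%.

-25.86%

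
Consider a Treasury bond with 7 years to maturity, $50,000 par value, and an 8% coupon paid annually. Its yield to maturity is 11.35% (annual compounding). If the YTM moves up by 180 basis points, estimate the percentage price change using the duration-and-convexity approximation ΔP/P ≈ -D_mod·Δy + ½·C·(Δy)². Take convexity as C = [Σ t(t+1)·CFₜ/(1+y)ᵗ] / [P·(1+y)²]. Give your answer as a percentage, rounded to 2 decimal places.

-8.34%

With y = 0.1135:
  t   CF        PV=CF/(1+0.1135)^t    t·PV        t(t+1)·PV
  1     4,000.00     3,592.2766     3,592.2766       7,184.5532
  2     4,000.00     3,226.1128     6,452.2256      19,356.6768
  3     4,000.00     2,897.2724     8,691.8172      34,767.2686
  4     4,000.00     2,601.9510    10,407.8038      52,039.0191
  5     4,000.00     2,336.7319    11,683.6594      70,101.9565
  6     4,000.00     2,098.5468    12,591.2809      88,138.9664
  7    54,000.00    25,442.6422   178,098.4953   1,424,787.9624
  Σ                 42,195.5336   231,517.5588   1,696,376.4031
P = 42,195.5336; D_Mac = 5.48678 yrs; D_mod = 4.92751 yrs; C = 32.42465.
Duration effect: -4.92751 × (+0.018) = -0.088695
Convexity effect: 0.5 × 32.42465 × (0.018)² = +0.0052528
ΔP/P ≈ -0.088695 + 0.0052528 = -0.083442 = -8.3442%.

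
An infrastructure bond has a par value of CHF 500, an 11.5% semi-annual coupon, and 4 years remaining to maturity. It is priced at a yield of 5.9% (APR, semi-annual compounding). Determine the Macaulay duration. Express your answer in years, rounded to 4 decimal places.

Periodic yield y = 0.0295. Discount each cash flow and weight by its period:
  t   CF        PV=CF/(1+0.0295)^t    t·PV
  1        28.75        27.9262        27.9262
  2        28.75        27.1260        54.2519
  3        28.75        26.3487        79.0460
  4        28.75        25.5937       102.3747
  5        28.75        24.8603       124.3014
  6        28.75        24.1479       144.8875
  7        28.75        23.4560       164.1918
  8       528.75       419.0247     3,352.1972
  Σ                    598.4833     4,049.1767
Price P = Σ PV = 598.4833.
Macaulay duration = Σ(t·PV) / P = 4,049.1767 / 598.4833 = 6.76573 half-year periods.
In years: 6.76573 / 2 = 3.38287 years.

3.3829 years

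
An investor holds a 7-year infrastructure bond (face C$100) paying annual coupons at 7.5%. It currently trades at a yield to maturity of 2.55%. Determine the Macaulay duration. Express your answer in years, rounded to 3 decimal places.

Periodic yield y = 0.0255. Discount each cash flow and weight by its year:
  t   CF        PV=CF/(1+0.0255)^t    t·PV
  1         7.50         7.3135         7.3135
  2         7.50         7.1316        14.2633
  3         7.50         6.9543        20.8629
  4         7.50         6.7814        27.1256
  5         7.50         6.6128        33.0638
  6         7.50         6.4483        38.6900
  7       107.50        90.1278       630.8947
  Σ                    131.3698       772.2138
Price P = Σ PV = 131.3698.
Macaulay duration = Σ(t·PV) / P = 772.2138 / 131.3698 = 5.87817 years.

5.878 years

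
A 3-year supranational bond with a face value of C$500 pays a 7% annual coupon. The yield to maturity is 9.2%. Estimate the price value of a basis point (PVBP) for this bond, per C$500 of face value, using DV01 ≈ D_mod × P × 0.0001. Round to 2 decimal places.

Periodic yield y = 0.092.
  t   CF        PV=CF/(1+0.092)^t    t·PV
  1        35.00        32.0513        32.0513
  2        35.00        29.3510        58.7020
  3       535.00       410.8524     1,232.5573
  Σ                    472.2547     1,323.3106
P = 472.2547; D_Mac = 2.80211 yrs; D_mod = 2.56604 yrs.
DV01 ≈ 2.56604 × 472.2547 × 0.0001 = 0.121182.

C$0.12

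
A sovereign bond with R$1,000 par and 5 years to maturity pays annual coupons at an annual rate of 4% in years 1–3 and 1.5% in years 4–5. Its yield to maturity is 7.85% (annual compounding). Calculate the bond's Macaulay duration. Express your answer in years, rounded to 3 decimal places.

4.597 years

Periodic yield y = 0.0785. Discount each cash flow and weight by its year:
  t   CF        PV=CF/(1+0.0785)^t    t·PV
  1        40.00        37.0885        37.0885
  2        40.00        34.3890        68.7780
  3        40.00        31.8860        95.6579
  4        15.00        11.0869        44.3477
  5     1,015.00       695.6092     3,478.0458
  Σ                    810.0596     3,723.9179
Price P = Σ PV = 810.0596.
Macaulay duration = Σ(t·PV) / P = 3,723.9179 / 810.0596 = 4.59709 years.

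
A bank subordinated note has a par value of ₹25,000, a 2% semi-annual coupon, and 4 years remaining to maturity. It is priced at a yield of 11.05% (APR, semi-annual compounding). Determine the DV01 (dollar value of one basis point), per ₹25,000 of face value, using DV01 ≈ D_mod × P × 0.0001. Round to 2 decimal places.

₹6.48

Periodic yield y = 0.05525.
  t   CF        PV=CF/(1+0.05525)^t    t·PV
  1       250.00       236.9107       236.9107
  2       250.00       224.5067       449.0134
  3       250.00       212.7521       638.2564
  4       250.00       201.6130       806.4521
  5       250.00       191.0571       955.2856
  6       250.00       181.0539     1,086.3233
  7       250.00       171.5744     1,201.0208
  8    25,250.00    16,421.7144   131,373.7155
  Σ                 17,841.1824   136,746.9777
P = 17,841.1824; D_Mac = 7.66468 half-year periods = 3.83234 yrs; D_mod = 3.63169 yrs.
DV01 ≈ 3.63169 × 17,841.1824 × 0.0001 = 6.479364.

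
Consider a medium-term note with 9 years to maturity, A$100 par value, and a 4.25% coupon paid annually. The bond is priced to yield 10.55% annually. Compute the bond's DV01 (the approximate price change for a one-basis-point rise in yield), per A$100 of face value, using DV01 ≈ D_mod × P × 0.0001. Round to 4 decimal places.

Periodic yield y = 0.1055.
  t   CF        PV=CF/(1+0.1055)^t    t·PV
  1         4.25         3.8444         3.8444
  2         4.25         3.4775         6.9551
  3         4.25         3.1457         9.4370
  4         4.25         2.8455        11.3819
  5         4.25         2.5739        12.8696
  6         4.25         2.3283        13.9697
  7         4.25         2.1061        14.7427
  8         4.25         1.9051        15.2408
  9       104.25        42.2715       380.4432
  Σ                     64.4980       468.8844
P = 64.4980; D_Mac = 7.26976 yrs; D_mod = 6.57599 yrs.
DV01 ≈ 6.57599 × 64.4980 × 0.0001 = 0.042414.

A$0.0424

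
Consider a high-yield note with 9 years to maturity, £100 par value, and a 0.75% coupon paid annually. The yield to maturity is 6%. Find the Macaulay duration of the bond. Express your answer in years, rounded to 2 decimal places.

Periodic yield y = 0.06. Discount each cash flow and weight by its year:
  t   CF        PV=CF/(1+0.06)^t    t·PV
  1         0.75         0.7075         0.7075
  2         0.75         0.6675         1.3350
  3         0.75         0.6297         1.8891
  4         0.75         0.5941         2.3763
  5         0.75         0.5604         2.8022
  6         0.75         0.5287         3.1723
  7         0.75         0.4988         3.4915
  8         0.75         0.4706         3.7645
  9       100.75        59.6338       536.7039
  Σ                     64.2911       556.2425
Price P = Σ PV = 64.2911.
Macaulay duration = Σ(t·PV) / P = 556.2425 / 64.2911 = 8.65193 years.

8.65 years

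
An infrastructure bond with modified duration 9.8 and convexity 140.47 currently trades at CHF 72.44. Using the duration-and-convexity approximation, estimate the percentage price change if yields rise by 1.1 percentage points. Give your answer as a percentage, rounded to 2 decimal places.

Duration effect: -D_mod·Δy = -9.8 × (+0.011) = -0.107800
Convexity effect: ½·C·(Δy)² = 0.5 × 140.47 × (0.011)² = +0.008498435
ΔP/P ≈ -0.107800 + 0.008498435 = -0.099301565
= -9.9301565%.

-9.93%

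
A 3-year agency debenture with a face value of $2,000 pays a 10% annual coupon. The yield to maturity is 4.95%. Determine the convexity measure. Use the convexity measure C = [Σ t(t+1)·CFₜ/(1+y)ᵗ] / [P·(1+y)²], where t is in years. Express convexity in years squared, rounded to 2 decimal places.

9.70

With y = 0.0495:
  t   CF        PV=CF/(1+0.0495)^t    t·PV        t(t+1)·PV
  1       200.00       190.5669       190.5669         381.1339
  2       200.00       181.5788       363.1576       1,089.4727
  3     2,200.00     1,903.1602     5,709.4807      22,837.9227
  Σ                  2,275.3059     6,263.2052      24,308.5293
P = 2,275.3059.
Convexity = Σ t(t+1)·PV / [P·(1+y)²] = 24,308.5293 / (2,275.3059 × 1.101450) = 9.69960.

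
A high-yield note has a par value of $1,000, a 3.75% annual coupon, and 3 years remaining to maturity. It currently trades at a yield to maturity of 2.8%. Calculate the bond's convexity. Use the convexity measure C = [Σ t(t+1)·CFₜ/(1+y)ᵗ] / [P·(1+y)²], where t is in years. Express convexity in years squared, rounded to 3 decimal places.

10.823

With y = 0.028:
  t   CF        PV=CF/(1+0.028)^t    t·PV        t(t+1)·PV
  1        37.50        36.4786        36.4786          72.9572
  2        37.50        35.4850        70.9700         212.9101
  3     1,037.50       955.0119     2,865.0356      11,460.1422
  Σ                  1,026.9755     2,972.4842      11,746.0095
P = 1,026.9755.
Convexity = Σ t(t+1)·PV / [P·(1+y)²] = 11,746.0095 / (1,026.9755 × 1.056784) = 10.82291.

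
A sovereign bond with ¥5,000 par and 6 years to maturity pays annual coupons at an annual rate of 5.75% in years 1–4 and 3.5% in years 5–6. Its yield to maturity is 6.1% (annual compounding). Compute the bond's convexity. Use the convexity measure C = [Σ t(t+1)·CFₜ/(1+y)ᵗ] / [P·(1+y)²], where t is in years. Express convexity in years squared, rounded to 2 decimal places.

30.99

With y = 0.061:
  t   CF        PV=CF/(1+0.061)^t    t·PV        t(t+1)·PV
  1       287.50       270.9708       270.9708         541.9416
  2       287.50       255.3919       510.7838       1,532.3513
  3       287.50       240.7087       722.1260       2,888.5038
  4       287.50       226.8696       907.4784       4,537.3921
  5       175.00       130.1551       650.7754       3,904.6525
  6     5,175.00     3,627.5888    21,765.5327     152,358.7290
  Σ                  4,751.6848    24,827.6670     165,763.5702
P = 4,751.6848.
Convexity = Σ t(t+1)·PV / [P·(1+y)²] = 165,763.5702 / (4,751.6848 × 1.125721) = 30.98922.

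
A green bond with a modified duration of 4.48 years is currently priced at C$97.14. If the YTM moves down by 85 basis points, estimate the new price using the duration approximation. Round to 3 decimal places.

C$100.839

Duration approximation: ΔP/P ≈ -D_mod · Δy = -4.48 × (-0.0085) = +0.038080.
New price ≈ 97.14 × (1 + 0.038080) = 100.8390912.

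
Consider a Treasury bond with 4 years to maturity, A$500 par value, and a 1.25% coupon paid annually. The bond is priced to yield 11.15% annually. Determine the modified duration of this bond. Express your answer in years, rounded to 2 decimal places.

Periodic yield y = 0.1115. First find Macaulay duration:
  t   CF        PV=CF/(1+0.1115)^t    t·PV
  1         6.25         5.6230         5.6230
  2         6.25         5.0590        10.1179
  3         6.25         4.5515        13.6544
  4       506.25       331.6860     1,326.7441
  Σ                    346.9195     1,356.1394
P = 346.9195; Macaulay duration = 1,356.1394 / 346.9195 = 3.90909 years.
Modified duration = D_Mac / (1 + y) = 3.90909 / 1.1115 = 3.51695 years.

3.52 years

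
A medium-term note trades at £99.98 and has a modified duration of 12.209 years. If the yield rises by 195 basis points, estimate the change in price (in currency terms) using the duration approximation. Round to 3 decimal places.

Duration approximation: ΔP/P ≈ -D_mod · Δy = -12.209 × (+0.0195) = -0.2380755.
ΔP ≈ 99.98 × (-0.2380755) = -23.80278849.

-£23.803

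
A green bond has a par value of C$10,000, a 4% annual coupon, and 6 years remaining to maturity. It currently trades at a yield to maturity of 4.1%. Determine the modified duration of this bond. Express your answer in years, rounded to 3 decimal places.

Periodic yield y = 0.041. First find Macaulay duration:
  t   CF        PV=CF/(1+0.041)^t    t·PV
  1       400.00       384.2459       384.2459
  2       400.00       369.1123       738.2246
  3       400.00       354.5747     1,063.7242
  4       400.00       340.6097     1,362.4390
  5       400.00       327.1948     1,635.9738
  6    10,400.00     8,172.0114    49,032.0682
  Σ                  9,947.7489    54,216.6758
P = 9,947.7489; Macaulay duration = 54,216.6758 / 9,947.7489 = 5.45015 years.
Modified duration = D_Mac / (1 + y) = 5.45015 / 1.041 = 5.23549 years.

5.235 years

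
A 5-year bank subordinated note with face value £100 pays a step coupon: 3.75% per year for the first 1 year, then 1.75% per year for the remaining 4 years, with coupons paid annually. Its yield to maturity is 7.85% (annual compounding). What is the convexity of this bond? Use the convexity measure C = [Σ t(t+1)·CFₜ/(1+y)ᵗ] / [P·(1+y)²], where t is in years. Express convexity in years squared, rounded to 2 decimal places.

With y = 0.0785:
  t   CF        PV=CF/(1+0.0785)^t    t·PV        t(t+1)·PV
  1         3.75         3.4771         3.4771           6.9541
  2         1.75         1.5045         3.0090           9.0271
  3         1.75         1.3950         4.1850          16.7401
  4         1.75         1.2935         5.1739          25.8695
  5       101.75        69.7322       348.6612       2,091.9675
  Σ                     77.4023       364.5063       2,150.5583
P = 77.4023.
Convexity = Σ t(t+1)·PV / [P·(1+y)²] = 2,150.5583 / (77.4023 × 1.163162) = 23.88675.

23.89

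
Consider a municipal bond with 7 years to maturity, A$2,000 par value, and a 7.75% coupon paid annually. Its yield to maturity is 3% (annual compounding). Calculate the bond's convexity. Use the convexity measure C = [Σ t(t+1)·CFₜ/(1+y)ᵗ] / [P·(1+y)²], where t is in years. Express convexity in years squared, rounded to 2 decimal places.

41.18

With y = 0.03:
  t   CF        PV=CF/(1+0.03)^t    t·PV        t(t+1)·PV
  1       155.00       150.4854       150.4854         300.9709
  2       155.00       146.1024       292.2047         876.6142
  3       155.00       141.8470       425.5409       1,702.1635
  4       155.00       137.7155       550.8620       2,754.3098
  5       155.00       133.7044       668.5218       4,011.1308
  6       155.00       129.8101       778.8604       5,452.0225
  7     2,155.00     1,752.2122    12,265.4854      98,123.8836
  Σ                  2,591.8769    15,131.9606     113,221.0954
P = 2,591.8769.
Convexity = Σ t(t+1)·PV / [P·(1+y)²] = 113,221.0954 / (2,591.8769 × 1.060900) = 41.17547.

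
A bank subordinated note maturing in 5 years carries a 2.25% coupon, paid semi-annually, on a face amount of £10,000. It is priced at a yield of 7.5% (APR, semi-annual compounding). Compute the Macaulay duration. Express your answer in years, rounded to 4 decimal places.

4.7171 years

Periodic yield y = 0.0375. Discount each cash flow and weight by its period:
  t   CF        PV=CF/(1+0.0375)^t    t·PV
  1       112.50       108.4337       108.4337
  2       112.50       104.5144       209.0289
  3       112.50       100.7368       302.2104
  4       112.50        97.0957       388.3829
  5       112.50        93.5862       467.9312
  6       112.50        90.2036       541.2216
  7       112.50        86.9432       608.6026
  8       112.50        83.8007       670.4057
  9       112.50        80.7718       726.9459
  10   10,112.50     6,998.0571    69,980.5708
  Σ                  7,844.1433    74,003.7338
Price P = Σ PV = 7,844.1433.
Macaulay duration = Σ(t·PV) / P = 74,003.7338 / 7,844.1433 = 9.43427 half-year periods.
In years: 9.43427 / 2 = 4.71713 years.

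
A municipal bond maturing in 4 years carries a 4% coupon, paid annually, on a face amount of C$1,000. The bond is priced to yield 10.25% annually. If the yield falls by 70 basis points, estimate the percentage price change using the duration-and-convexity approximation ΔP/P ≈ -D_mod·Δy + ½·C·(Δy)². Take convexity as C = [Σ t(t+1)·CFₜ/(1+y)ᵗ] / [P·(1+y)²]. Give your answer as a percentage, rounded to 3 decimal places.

+2.415%

With y = 0.1025:
  t   CF        PV=CF/(1+0.1025)^t    t·PV        t(t+1)·PV
  1        40.00        36.2812        36.2812          72.5624
  2        40.00        32.9081        65.8162         197.4486
  3        40.00        29.8486        89.5458         358.1834
  4     1,040.00       703.9129     2,815.6517      14,078.2587
  Σ                    802.9508     3,007.2950      14,706.4531
P = 802.9508; D_Mac = 3.74530 yrs; D_mod = 3.39710 yrs; C = 15.06821.
Duration effect: -3.39710 × (-0.007) = +0.023780
Convexity effect: 0.5 × 15.06821 × (-0.007)² = +0.0003692
ΔP/P ≈ +0.023780 + 0.0003692 = +0.024149 = +2.4149%.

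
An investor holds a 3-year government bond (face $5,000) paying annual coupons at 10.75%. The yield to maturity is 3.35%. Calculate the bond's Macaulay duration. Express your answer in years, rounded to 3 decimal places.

2.744 years

Periodic yield y = 0.0335. Discount each cash flow and weight by its year:
  t   CF        PV=CF/(1+0.0335)^t    t·PV
  1       537.50       520.0774       520.0774
  2       537.50       503.2196     1,006.4391
  3     5,537.50     5,016.2861    15,048.8582
  Σ                  6,039.5830    16,575.3747
Price P = Σ PV = 6,039.5830.
Macaulay duration = Σ(t·PV) / P = 16,575.3747 / 6,039.5830 = 2.74446 years.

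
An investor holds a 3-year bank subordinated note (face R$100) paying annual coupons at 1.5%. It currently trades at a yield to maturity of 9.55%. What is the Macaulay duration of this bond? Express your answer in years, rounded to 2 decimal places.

2.95 years

Periodic yield y = 0.0955. Discount each cash flow and weight by its year:
  t   CF        PV=CF/(1+0.0955)^t    t·PV
  1         1.50         1.3692         1.3692
  2         1.50         1.2499         2.4997
  3       101.50        77.2021       231.6062
  Σ                     79.8212       235.4752
Price P = Σ PV = 79.8212.
Macaulay duration = Σ(t·PV) / P = 235.4752 / 79.8212 = 2.95003 years.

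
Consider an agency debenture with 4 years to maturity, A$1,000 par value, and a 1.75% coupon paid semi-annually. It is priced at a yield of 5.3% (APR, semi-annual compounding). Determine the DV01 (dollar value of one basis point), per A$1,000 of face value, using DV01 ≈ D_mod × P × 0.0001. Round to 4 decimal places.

Periodic yield y = 0.0265.
  t   CF        PV=CF/(1+0.0265)^t    t·PV
  1         8.75         8.5241         8.5241
  2         8.75         8.3041        16.6081
  3         8.75         8.0897        24.2690
  4         8.75         7.8808        31.5233
  5         8.75         7.6774        38.3869
  6         8.75         7.4792        44.8751
  7         8.75         7.2861        51.0027
  8     1,008.75       818.2988     6,546.3905
  Σ                    873.5402     6,761.5798
P = 873.5402; D_Mac = 7.74043 half-year periods = 3.87022 yrs; D_mod = 3.77030 yrs.
DV01 ≈ 3.77030 × 873.5402 × 0.0001 = 0.329351.

A$0.3294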